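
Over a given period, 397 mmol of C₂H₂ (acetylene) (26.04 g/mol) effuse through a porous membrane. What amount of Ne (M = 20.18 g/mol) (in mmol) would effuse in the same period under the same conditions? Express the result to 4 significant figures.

451.0 mmol

Graham's law gives rate_Ne/rate_C₂H₂ = √(M_C₂H₂/M_Ne) = √(26.04/20.18) = √1.290 = 1.136.
So the amount for Ne is 397 × 1.136 = 451.0 mmol.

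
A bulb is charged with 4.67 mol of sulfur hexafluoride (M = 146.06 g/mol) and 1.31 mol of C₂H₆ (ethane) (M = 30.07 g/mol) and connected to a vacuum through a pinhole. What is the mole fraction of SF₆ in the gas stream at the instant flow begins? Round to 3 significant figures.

0.618

Each component's effusion rate ∝ (its partial pressure)·(1/√M) ∝ n_i/√M_i.
So x_SF₆ in the escaping gas = (n_SF₆/√M_SF₆) / Σ(n_i/√M_i)
= (4.67/√146.06) / (4.67/√146.06 + 1.31/√30.07) = 0.3864/(0.3864 + 0.2389) = 0.618.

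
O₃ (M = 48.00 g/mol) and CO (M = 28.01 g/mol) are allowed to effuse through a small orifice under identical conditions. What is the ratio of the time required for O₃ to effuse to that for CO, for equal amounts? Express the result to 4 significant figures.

1.309

Using Graham's law: t_O₃/t_CO = √(M_O₃/M_CO) = √(48.00/28.01) = √1.714 = 1.309.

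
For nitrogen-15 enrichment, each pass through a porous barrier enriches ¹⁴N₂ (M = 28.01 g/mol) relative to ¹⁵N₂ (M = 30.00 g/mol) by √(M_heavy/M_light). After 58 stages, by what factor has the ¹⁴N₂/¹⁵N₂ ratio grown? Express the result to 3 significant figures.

Each stage multiplies the ratio by α = √(30.00/28.01), so after 58 stages the overall factor is α^58 = (30.00/28.01)^(58/2).
= 1.07105^29 = 7.32.

7.32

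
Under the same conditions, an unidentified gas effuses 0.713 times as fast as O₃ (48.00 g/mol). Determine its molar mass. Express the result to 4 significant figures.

94.42 g/mol

From Graham's law, rate_X/rate_O₃ = √(M_O₃/M_X).
0.713 = √(48.00/M_X)
M_X = 48.00 / 0.713² = 48.00 / 0.5084 = 94.42 g/mol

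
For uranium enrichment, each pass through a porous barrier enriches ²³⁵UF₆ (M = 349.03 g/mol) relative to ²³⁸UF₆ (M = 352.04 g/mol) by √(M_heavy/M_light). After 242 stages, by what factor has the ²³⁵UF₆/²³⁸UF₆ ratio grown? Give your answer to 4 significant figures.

2.826

After 242 stages the ratio has grown by (√(352.04/349.03))^242 = (352.04/349.03)^(242/2).
= 1.00862^121 = 2.826.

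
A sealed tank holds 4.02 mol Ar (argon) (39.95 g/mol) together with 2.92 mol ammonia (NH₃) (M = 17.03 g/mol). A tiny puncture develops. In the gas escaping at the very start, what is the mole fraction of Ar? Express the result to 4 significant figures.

Effusion rate of each component ∝ n_i/√M_i (partial pressure × 1/√M).
x_Ar(eff) = (n_Ar/√M_Ar) / (n_Ar/√M_Ar + n_NH₃/√M_NH₃)
= (4.02/√39.95) / (4.02/√39.95 + 2.92/√17.03) = 0.6360/(0.6360 + 0.7076) = 0.4734.

0.4734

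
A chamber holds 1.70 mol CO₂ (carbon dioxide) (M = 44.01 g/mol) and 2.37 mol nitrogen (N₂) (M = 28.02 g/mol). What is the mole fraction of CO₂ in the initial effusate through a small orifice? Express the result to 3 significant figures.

Effusion rate of each component ∝ n_i/√M_i (partial pressure × 1/√M).
Mole fraction of CO₂ in the effusate = (n_CO₂/√M_CO₂) / (n_CO₂/√M_CO₂ + n_N₂/√M_N₂)
= (1.70/√44.01) / (1.70/√44.01 + 2.37/√28.02) = 0.2563/(0.2563 + 0.4477) = 0.364.

0.364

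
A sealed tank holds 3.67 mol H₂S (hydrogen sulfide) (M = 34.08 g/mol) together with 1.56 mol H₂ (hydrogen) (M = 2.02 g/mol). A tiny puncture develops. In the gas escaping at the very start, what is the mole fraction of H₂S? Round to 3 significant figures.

The effusion rate of species i is ∝ p_i/√M_i ∝ n_i/√M_i.
Mole fraction of H₂S in the effusate = (n_H₂S/√M_H₂S) / (n_H₂S/√M_H₂S + n_H₂/√M_H₂)
= (3.67/√34.08) / (3.67/√34.08 + 1.56/√2.02) = 0.6287/(0.6287 + 1.098) = 0.364.

0.364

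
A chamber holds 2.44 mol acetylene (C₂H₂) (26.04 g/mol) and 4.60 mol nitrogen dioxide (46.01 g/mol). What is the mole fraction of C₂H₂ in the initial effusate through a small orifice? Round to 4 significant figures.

Effusion rate of each component ∝ n_i/√M_i (partial pressure × 1/√M).
So x_C₂H₂ in the escaping gas = (n_C₂H₂/√M_C₂H₂) / Σ(n_i/√M_i)
= (2.44/√26.04) / (2.44/√26.04 + 4.60/√46.01) = 0.4782/(0.4782 + 0.6782) = 0.4135.

0.4135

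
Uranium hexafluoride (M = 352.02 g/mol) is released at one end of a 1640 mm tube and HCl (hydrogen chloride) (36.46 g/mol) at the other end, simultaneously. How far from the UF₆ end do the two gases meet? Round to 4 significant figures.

In equal time, each gas travels a distance ∝ its rate ∝ 1/√M, so d_UF₆/d_HCl = √(M_HCl/M_UF₆) = √(36.46/352.02) = 0.3218.
With d_UF₆ + d_HCl = 1640 mm, d_HCl = 1640/(1 + 0.3218) = 1241 mm.
d_UF₆ = 1640 − 1241 = 399.3 mm.

399.3 mm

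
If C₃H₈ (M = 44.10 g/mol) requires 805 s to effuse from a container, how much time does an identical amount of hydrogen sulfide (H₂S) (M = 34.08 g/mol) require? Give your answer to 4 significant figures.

707.7 s

Using Graham's law: t_H₂S/t_C₃H₈ = √(M_H₂S/M_C₃H₈) = √(34.08/44.10) = √0.7728 = 0.8791.
So the time for H₂S is 805 × 0.8791 = 707.7 s.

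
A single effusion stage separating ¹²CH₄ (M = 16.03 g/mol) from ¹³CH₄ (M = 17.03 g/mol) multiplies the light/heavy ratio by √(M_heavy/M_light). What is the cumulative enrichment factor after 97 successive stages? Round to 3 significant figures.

18.8

Overall factor = α^97 with α = √(17.03/16.03), i.e. (17.03/16.03)^(97/2).
= 1.06238^(97/2) = 18.8.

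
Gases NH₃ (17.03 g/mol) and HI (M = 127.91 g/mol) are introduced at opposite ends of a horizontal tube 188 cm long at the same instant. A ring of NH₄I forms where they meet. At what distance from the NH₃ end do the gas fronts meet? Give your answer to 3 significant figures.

Graham's law gives d_NH₃/d_HI = rate_NH₃/rate_HI = √(M_HI/M_NH₃) = √(127.91/17.03) = 2.741.
With d_NH₃ + d_HI = 188 cm, d_HI = 188/(1 + 2.741) = 50.26 cm.
d_NH₃ = 188 − 50.26 = 138 cm.

138 cm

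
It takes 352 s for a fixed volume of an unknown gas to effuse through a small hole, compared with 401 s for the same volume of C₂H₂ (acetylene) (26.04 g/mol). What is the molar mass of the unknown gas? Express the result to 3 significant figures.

20.1 g/mol

Graham's law gives t_X/t_C₂H₂ = √(M_X/M_C₂H₂).
352/401 = 0.8778 = √(M_X/26.04)
M_X = 26.04 × 0.8778² = 26.04 × 0.7705 = 20.1 g/mol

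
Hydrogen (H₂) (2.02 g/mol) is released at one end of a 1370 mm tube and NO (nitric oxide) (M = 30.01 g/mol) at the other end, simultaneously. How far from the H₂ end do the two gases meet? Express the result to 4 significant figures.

In equal time, each gas travels a distance ∝ its rate ∝ 1/√M, so d_H₂/d_NO = √(M_NO/M_H₂) = √(30.01/2.02) = 3.854.
With d_H₂ + d_NO = 1370 mm, d_NO = 1370/(1 + 3.854) = 282.2 mm.
d_H₂ = 1370 − 282.2 = 1088 mm.

1088 mm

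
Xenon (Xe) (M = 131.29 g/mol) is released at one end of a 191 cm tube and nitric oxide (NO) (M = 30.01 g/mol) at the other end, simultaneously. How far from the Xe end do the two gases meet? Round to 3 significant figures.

61.8 cm

The fronts meet when d_Xe + d_NO = L with d_Xe/d_NO = √(M_NO/M_Xe) (Graham's law). Here √(M_NO/M_Xe) = √(30.01/131.29) = 0.4781.
With d_Xe + d_NO = 191 cm, d_NO = 191/(1 + 0.4781) = 129.2 cm.
d_Xe = 191 − 129.2 = 61.8 cm.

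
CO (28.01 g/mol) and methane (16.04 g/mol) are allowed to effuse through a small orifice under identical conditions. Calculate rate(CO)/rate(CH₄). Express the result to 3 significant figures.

0.757

Using Graham's law: rate_CO/rate_CH₄ = √(M_CH₄/M_CO) = √(16.04/28.01) = √0.5727 = 0.757.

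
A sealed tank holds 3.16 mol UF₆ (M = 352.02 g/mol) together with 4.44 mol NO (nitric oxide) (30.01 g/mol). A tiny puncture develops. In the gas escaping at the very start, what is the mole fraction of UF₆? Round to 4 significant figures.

0.1721

The effusion rate of species i is ∝ p_i/√M_i ∝ n_i/√M_i.
x_UF₆(eff) = (n_UF₆/√M_UF₆) / (n_UF₆/√M_UF₆ + n_NO/√M_NO)
= (3.16/√352.02) / (3.16/√352.02 + 4.44/√30.01) = 0.1684/(0.1684 + 0.8105) = 0.1721.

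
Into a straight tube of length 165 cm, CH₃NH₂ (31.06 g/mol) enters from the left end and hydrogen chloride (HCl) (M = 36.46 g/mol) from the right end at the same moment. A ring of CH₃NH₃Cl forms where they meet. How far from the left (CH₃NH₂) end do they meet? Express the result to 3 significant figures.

The fronts meet when d_CH₃NH₂ + d_HCl = L with d_CH₃NH₂/d_HCl = √(M_HCl/M_CH₃NH₂) (Graham's law). Here √(M_HCl/M_CH₃NH₂) = √(36.46/31.06) = 1.083.
With d_CH₃NH₂ + d_HCl = 165 cm, d_HCl = 165/(1 + 1.083) = 79.20 cm.
d_CH₃NH₂ = 165 − 79.20 = 85.8 cm.

85.8 cm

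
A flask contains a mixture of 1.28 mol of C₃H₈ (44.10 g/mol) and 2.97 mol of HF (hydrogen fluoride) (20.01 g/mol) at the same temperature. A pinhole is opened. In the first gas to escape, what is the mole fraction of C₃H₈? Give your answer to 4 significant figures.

0.2250

Effusion rate of each component ∝ n_i/√M_i (partial pressure × 1/√M).
x_C₃H₈(eff) = (n_C₃H₈/√M_C₃H₈) / (n_C₃H₈/√M_C₃H₈ + n_HF/√M_HF)
= (1.28/√44.10) / (1.28/√44.10 + 2.97/√20.01) = 0.1927/(0.1927 + 0.6639) = 0.2250.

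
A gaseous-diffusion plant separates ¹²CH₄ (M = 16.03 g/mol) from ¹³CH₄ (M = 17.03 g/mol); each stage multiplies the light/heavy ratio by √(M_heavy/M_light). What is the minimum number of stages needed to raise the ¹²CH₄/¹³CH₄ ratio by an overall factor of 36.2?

119

With α = √(17.03/16.03) per stage, ln α = ½ ln(1.06238) = 0.03026.
Need α^N ≥ 36.2 ⇒ N ≥ ln(36.2) / ln α = 3.589 / 0.03026 = 118.62.
Rounding up, N = 119 stages.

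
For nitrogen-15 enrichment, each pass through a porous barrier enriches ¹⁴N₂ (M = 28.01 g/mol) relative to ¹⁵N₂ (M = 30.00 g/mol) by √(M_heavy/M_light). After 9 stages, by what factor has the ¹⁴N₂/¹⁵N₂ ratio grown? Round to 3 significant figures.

Overall factor = α^9 with α = √(30.00/28.01), i.e. (30.00/28.01)^(9/2).
= 1.07105^(9/2) = 1.36.

1.36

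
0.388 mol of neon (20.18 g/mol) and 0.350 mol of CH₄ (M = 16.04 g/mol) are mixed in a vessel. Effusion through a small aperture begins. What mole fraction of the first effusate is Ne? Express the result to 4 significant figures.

0.4971

Rate_i ∝ x_i/√M_i (Graham's law weighted by mole fraction), so the effusate composition follows n_i/√M_i.
Mole fraction of Ne in the effusate = (n_Ne/√M_Ne) / (n_Ne/√M_Ne + n_CH₄/√M_CH₄)
= (0.388/√20.18) / (0.388/√20.18 + 0.350/√16.04) = 0.08637/(0.08637 + 0.08739) = 0.4971.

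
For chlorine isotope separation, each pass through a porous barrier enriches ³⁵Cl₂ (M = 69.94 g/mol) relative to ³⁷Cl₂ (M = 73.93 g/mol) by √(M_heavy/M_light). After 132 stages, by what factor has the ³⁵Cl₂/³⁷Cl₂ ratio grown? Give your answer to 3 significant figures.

Each stage multiplies the ratio by α = √(73.93/69.94), so after 132 stages the overall factor is α^132 = (73.93/69.94)^(132/2).
= 1.05705^66 = 38.9.

38.9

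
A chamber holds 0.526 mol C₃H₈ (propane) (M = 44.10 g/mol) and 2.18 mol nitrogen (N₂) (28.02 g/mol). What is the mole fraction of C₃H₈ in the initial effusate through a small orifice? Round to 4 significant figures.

0.1613

Rate_i ∝ x_i/√M_i (Graham's law weighted by mole fraction), so the effusate composition follows n_i/√M_i.
So x_C₃H₈ in the escaping gas = (n_C₃H₈/√M_C₃H₈) / Σ(n_i/√M_i)
= (0.526/√44.10) / (0.526/√44.10 + 2.18/√28.02) = 0.07921/(0.07921 + 0.4118) = 0.1613.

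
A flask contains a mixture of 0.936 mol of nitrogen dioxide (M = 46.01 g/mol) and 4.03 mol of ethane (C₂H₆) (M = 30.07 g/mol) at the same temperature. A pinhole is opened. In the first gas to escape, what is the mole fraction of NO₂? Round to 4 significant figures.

0.1581

Effusion rate of each component ∝ n_i/√M_i (partial pressure × 1/√M).
x_NO₂(eff) = (n_NO₂/√M_NO₂) / (n_NO₂/√M_NO₂ + n_C₂H₆/√M_C₂H₆)
= (0.936/√46.01) / (0.936/√46.01 + 4.03/√30.07) = 0.1380/(0.1380 + 0.7349) = 0.1581.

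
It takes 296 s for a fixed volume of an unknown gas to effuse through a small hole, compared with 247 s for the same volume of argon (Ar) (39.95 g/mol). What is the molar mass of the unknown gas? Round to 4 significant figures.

From Graham's law, t_X/t_Ar = √(M_X/M_Ar).
296/247 = 1.198 = √(M_X/39.95)
M_X = 39.95 × 1.198² = 39.95 × 1.436 = 57.37 g/mol

57.37 g/mol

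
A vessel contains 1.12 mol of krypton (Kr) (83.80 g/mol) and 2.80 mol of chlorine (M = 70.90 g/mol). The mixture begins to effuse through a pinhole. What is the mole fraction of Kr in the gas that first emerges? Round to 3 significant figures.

0.269

Effusion rate of each component ∝ n_i/√M_i (partial pressure × 1/√M).
So x_Kr in the escaping gas = (n_Kr/√M_Kr) / Σ(n_i/√M_i)
= (1.12/√83.80) / (1.12/√83.80 + 2.80/√70.90) = 0.1223/(0.1223 + 0.3325) = 0.269.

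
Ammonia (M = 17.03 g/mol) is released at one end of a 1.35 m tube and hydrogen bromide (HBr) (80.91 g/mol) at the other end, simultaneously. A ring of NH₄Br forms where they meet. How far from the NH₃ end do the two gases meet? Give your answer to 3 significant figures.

The fronts meet when d_NH₃ + d_HBr = L with d_NH₃/d_HBr = √(M_HBr/M_NH₃) (Graham's law). Here √(M_HBr/M_NH₃) = √(80.91/17.03) = 2.180.
With d_NH₃ + d_HBr = 1.35 m, d_HBr = 1.35/(1 + 2.180) = 0.4246 m.
d_NH₃ = 1.35 − 0.4246 = 0.925 m.

0.925 m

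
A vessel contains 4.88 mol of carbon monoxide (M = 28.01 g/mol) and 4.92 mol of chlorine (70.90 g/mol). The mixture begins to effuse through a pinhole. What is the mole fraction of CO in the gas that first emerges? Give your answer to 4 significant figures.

0.6121

The effusion rate of species i is ∝ p_i/√M_i ∝ n_i/√M_i.
x_CO(eff) = (n_CO/√M_CO) / (n_CO/√M_CO + n_Cl₂/√M_Cl₂)
= (4.88/√28.01) / (4.88/√28.01 + 4.92/√70.90) = 0.9221/(0.9221 + 0.5843) = 0.6121.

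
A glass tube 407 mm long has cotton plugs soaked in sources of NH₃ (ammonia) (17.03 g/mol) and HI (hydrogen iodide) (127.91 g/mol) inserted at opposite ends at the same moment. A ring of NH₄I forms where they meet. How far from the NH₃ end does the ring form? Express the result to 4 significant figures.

298.2 mm

The fronts meet when d_NH₃ + d_HI = L with d_NH₃/d_HI = √(M_HI/M_NH₃) (Graham's law). Here √(M_HI/M_NH₃) = √(127.91/17.03) = 2.741.
With d_NH₃ + d_HI = 407 mm, d_HI = 407/(1 + 2.741) = 108.8 mm.
d_NH₃ = 407 − 108.8 = 298.2 mm.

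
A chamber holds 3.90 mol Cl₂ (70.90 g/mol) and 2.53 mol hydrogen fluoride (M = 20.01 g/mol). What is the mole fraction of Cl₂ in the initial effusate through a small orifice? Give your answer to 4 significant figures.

Rate_i ∝ x_i/√M_i (Graham's law weighted by mole fraction), so the effusate composition follows n_i/√M_i.
So x_Cl₂ in the escaping gas = (n_Cl₂/√M_Cl₂) / Σ(n_i/√M_i)
= (3.90/√70.90) / (3.90/√70.90 + 2.53/√20.01) = 0.4632/(0.4632 + 0.5656) = 0.4502.

0.4502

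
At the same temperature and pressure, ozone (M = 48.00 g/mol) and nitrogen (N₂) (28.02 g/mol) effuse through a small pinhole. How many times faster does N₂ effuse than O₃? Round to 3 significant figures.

1.31

From Graham's law, rate_N₂/rate_O₃ = √(M_O₃/M_N₂) = √(48.00/28.02) = √1.713 = 1.31.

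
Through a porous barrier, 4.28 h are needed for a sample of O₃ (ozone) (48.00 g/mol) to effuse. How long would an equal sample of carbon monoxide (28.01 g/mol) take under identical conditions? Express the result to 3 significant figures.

Since effusion rate ∝ 1/√M, t_CO/t_O₃ = √(M_CO/M_O₃) = √(28.01/48.00) = √0.5835 = 0.7639.
So the time for CO is 4.28 × 0.7639 = 3.27 h.

3.27 h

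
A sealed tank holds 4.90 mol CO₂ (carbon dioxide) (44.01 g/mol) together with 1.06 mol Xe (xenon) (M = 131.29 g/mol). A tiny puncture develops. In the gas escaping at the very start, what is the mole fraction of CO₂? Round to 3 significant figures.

The effusion rate of species i is ∝ p_i/√M_i ∝ n_i/√M_i.
x_CO₂(eff) = (n_CO₂/√M_CO₂) / (n_CO₂/√M_CO₂ + n_Xe/√M_Xe)
= (4.90/√44.01) / (4.90/√44.01 + 1.06/√131.29) = 0.7386/(0.7386 + 0.09251) = 0.889.

0.889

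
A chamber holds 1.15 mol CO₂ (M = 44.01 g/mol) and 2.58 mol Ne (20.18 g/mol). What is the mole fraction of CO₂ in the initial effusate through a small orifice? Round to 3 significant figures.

0.232

The effusion rate of species i is ∝ p_i/√M_i ∝ n_i/√M_i.
Mole fraction of CO₂ in the effusate = (n_CO₂/√M_CO₂) / (n_CO₂/√M_CO₂ + n_Ne/√M_Ne)
= (1.15/√44.01) / (1.15/√44.01 + 2.58/√20.18) = 0.1733/(0.1733 + 0.5743) = 0.232.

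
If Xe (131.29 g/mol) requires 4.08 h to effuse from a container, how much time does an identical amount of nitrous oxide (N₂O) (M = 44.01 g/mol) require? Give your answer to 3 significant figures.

2.36 h

From Graham's law, t_N₂O/t_Xe = √(M_N₂O/M_Xe) = √(44.01/131.29) = √0.3352 = 0.5790.
So the time for N₂O is 4.08 × 0.5790 = 2.36 h.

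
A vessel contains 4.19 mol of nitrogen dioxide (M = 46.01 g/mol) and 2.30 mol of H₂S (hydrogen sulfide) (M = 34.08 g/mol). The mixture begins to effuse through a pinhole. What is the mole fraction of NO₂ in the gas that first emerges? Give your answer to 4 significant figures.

0.6106

Effusion rate of each component ∝ n_i/√M_i (partial pressure × 1/√M).
So x_NO₂ in the escaping gas = (n_NO₂/√M_NO₂) / Σ(n_i/√M_i)
= (4.19/√46.01) / (4.19/√46.01 + 2.30/√34.08) = 0.6177/(0.6177 + 0.3940) = 0.6106.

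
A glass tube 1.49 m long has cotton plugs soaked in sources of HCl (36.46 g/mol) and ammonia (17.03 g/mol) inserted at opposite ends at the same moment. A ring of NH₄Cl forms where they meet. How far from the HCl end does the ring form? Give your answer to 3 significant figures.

The fronts meet when d_HCl + d_NH₃ = L with d_HCl/d_NH₃ = √(M_NH₃/M_HCl) (Graham's law). Here √(M_NH₃/M_HCl) = √(17.03/36.46) = 0.6834.
With d_HCl + d_NH₃ = 1.49 m, d_NH₃ = 1.49/(1 + 0.6834) = 0.8851 m.
d_HCl = 1.49 − 0.8851 = 0.605 m.

0.605 m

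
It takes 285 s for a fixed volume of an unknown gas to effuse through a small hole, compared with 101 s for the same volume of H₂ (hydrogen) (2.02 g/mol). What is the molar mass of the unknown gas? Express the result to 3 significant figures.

16.1 g/mol

Since effusion rate ∝ 1/√M, t_X/t_H₂ = √(M_X/M_H₂).
285/101 = 2.822 = √(M_X/2.02)
M_X = 2.02 × 2.822² = 2.02 × 7.962 = 16.1 g/mol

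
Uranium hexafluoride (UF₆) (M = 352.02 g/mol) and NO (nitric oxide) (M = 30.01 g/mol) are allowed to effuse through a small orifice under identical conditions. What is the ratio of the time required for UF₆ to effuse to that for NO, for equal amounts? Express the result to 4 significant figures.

3.425

Graham's law gives t_UF₆/t_NO = √(M_UF₆/M_NO) = √(352.02/30.01) = √11.73 = 3.425.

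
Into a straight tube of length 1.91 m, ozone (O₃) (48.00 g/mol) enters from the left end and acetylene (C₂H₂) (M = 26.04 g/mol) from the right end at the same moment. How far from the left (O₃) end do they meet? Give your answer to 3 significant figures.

0.810 m

Distances travelled in equal time are proportional to diffusion rates, so d_O₃/d_C₂H₂ = √(M_C₂H₂/M_O₃) = √(26.04/48.00) = 0.7365.
With d_O₃ + d_C₂H₂ = 1.91 m, d_C₂H₂ = 1.91/(1 + 0.7365) = 1.100 m.
d_O₃ = 1.91 − 1.100 = 0.810 m.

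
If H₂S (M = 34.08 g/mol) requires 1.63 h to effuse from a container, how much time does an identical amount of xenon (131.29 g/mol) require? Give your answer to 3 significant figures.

3.20 h

From Graham's law, t_Xe/t_H₂S = √(M_Xe/M_H₂S) = √(131.29/34.08) = √3.852 = 1.963.
So the time for Xe is 1.63 × 1.963 = 3.20 h.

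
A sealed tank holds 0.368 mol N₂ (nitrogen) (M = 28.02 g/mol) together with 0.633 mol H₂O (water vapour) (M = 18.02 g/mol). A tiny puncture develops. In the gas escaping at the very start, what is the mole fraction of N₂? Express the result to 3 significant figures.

0.318

Each component's effusion rate ∝ (its partial pressure)·(1/√M) ∝ n_i/√M_i.
So x_N₂ in the escaping gas = (n_N₂/√M_N₂) / Σ(n_i/√M_i)
= (0.368/√28.02) / (0.368/√28.02 + 0.633/√18.02) = 0.06952/(0.06952 + 0.1491) = 0.318.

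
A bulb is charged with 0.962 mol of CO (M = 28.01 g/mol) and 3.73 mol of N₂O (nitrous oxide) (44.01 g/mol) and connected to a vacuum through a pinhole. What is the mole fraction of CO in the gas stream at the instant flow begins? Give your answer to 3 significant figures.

0.244

Rate_i ∝ x_i/√M_i (Graham's law weighted by mole fraction), so the effusate composition follows n_i/√M_i.
x_CO(eff) = (n_CO/√M_CO) / (n_CO/√M_CO + n_N₂O/√M_N₂O)
= (0.962/√28.01) / (0.962/√28.01 + 3.73/√44.01) = 0.1818/(0.1818 + 0.5623) = 0.244.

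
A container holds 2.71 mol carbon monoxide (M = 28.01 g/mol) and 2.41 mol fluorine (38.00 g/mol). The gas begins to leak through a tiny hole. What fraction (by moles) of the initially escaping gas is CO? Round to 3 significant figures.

0.567

Rate_i ∝ x_i/√M_i (Graham's law weighted by mole fraction), so the effusate composition follows n_i/√M_i.
Mole fraction of CO in the effusate = (n_CO/√M_CO) / (n_CO/√M_CO + n_F₂/√M_F₂)
= (2.71/√28.01) / (2.71/√28.01 + 2.41/√38.00) = 0.5121/(0.5121 + 0.3910) = 0.567.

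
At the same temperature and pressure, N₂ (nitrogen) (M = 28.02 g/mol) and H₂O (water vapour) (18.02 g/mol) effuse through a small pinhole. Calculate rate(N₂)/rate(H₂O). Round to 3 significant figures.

Using Graham's law: rate_N₂/rate_H₂O = √(M_H₂O/M_N₂) = √(18.02/28.02) = √0.6431 = 0.802.

0.802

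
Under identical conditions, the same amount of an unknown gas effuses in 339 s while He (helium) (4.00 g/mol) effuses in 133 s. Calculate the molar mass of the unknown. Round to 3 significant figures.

Since effusion rate ∝ 1/√M, t_X/t_He = √(M_X/M_He).
339/133 = 2.549 = √(M_X/4.00)
M_X = 4.00 × 2.549² = 4.00 × 6.497 = 26.0 g/mol

26.0 g/mol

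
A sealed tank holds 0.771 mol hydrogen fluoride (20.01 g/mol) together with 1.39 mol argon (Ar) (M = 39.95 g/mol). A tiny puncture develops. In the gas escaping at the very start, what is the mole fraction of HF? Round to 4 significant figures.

The effusion rate of species i is ∝ p_i/√M_i ∝ n_i/√M_i.
x_HF(eff) = (n_HF/√M_HF) / (n_HF/√M_HF + n_Ar/√M_Ar)
= (0.771/√20.01) / (0.771/√20.01 + 1.39/√39.95) = 0.1724/(0.1724 + 0.2199) = 0.4394.

0.4394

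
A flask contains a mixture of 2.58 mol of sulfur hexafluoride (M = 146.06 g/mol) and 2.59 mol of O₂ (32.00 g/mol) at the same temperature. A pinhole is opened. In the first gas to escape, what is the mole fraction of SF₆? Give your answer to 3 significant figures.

Each component's effusion rate ∝ (its partial pressure)·(1/√M) ∝ n_i/√M_i.
Mole fraction of SF₆ in the effusate = (n_SF₆/√M_SF₆) / (n_SF₆/√M_SF₆ + n_O₂/√M_O₂)
= (2.58/√146.06) / (2.58/√146.06 + 2.59/√32.00) = 0.2135/(0.2135 + 0.4579) = 0.318.

0.318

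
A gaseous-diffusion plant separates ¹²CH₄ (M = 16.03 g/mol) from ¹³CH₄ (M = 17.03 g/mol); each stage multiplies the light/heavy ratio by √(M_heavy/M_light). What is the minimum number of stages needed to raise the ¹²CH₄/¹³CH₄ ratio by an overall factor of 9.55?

75

Single-stage factor α = √(17.03/16.03), so ln α = ½ ln(1.06238) = 0.03026.
Need α^N ≥ 9.55 ⇒ N ≥ ln(9.55) / ln α = 2.257 / 0.03026 = 74.58.
Rounding up, N = 75 stages.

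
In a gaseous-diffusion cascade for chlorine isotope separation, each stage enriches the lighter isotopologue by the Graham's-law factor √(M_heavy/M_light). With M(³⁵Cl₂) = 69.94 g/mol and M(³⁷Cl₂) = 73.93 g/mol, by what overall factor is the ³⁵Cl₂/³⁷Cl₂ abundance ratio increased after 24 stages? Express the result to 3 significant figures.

1.95

Each stage multiplies the ratio by α = √(73.93/69.94), so after 24 stages the overall factor is α^24 = (73.93/69.94)^(24/2).
= 1.05705^12 = 1.95.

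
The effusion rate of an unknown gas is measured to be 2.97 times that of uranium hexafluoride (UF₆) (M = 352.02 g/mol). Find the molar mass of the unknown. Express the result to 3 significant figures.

39.9 g/mol

Using Graham's law: rate_X/rate_UF₆ = √(M_UF₆/M_X).
2.97 = √(352.02/M_X)
M_X = 352.02 / 2.97² = 352.02 / 8.821 = 39.9 g/mol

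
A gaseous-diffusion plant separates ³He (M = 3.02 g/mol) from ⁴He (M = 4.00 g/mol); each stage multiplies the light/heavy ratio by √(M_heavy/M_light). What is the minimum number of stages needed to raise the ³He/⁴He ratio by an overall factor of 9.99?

17

With α = √(4.00/3.02) per stage, ln α = ½ ln(1.32450) = 0.1405.
Need α^N ≥ 9.99 ⇒ N ≥ ln(9.99) / ln α = 2.302 / 0.1405 = 16.38.
So at least 17 stages are needed.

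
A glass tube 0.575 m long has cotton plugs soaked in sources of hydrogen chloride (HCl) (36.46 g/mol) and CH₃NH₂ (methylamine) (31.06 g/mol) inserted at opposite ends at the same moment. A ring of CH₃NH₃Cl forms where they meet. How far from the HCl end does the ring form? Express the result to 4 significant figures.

In equal time, each gas travels a distance ∝ its rate ∝ 1/√M, so d_HCl/d_CH₃NH₂ = √(M_CH₃NH₂/M_HCl) = √(31.06/36.46) = 0.9230.
With d_HCl + d_CH₃NH₂ = 0.575 m, d_CH₃NH₂ = 0.575/(1 + 0.9230) = 0.2990 m.
d_HCl = 0.575 − 0.2990 = 0.2760 m.

0.2760 m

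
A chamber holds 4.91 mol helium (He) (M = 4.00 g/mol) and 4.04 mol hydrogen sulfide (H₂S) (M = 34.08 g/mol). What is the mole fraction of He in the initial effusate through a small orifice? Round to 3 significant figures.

0.780

Effusion rate of each component ∝ n_i/√M_i (partial pressure × 1/√M).
Mole fraction of He in the effusate = (n_He/√M_He) / (n_He/√M_He + n_H₂S/√M_H₂S)
= (4.91/√4.00) / (4.91/√4.00 + 4.04/√34.08) = 2.455/(2.455 + 0.6920) = 0.780.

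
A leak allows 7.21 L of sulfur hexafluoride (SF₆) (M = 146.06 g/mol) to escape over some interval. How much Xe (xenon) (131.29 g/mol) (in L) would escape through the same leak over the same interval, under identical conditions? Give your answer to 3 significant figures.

Graham's law gives rate_Xe/rate_SF₆ = √(M_SF₆/M_Xe) = √(146.06/131.29) = √1.112 = 1.055.
So the volume for Xe is 7.21 × 1.055 = 7.60 L.

7.60 L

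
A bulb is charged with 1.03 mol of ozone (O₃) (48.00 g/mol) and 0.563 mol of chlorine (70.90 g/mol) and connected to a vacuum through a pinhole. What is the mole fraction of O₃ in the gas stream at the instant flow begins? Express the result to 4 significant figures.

Each component's effusion rate ∝ (its partial pressure)·(1/√M) ∝ n_i/√M_i.
x_O₃(eff) = (n_O₃/√M_O₃) / (n_O₃/√M_O₃ + n_Cl₂/√M_Cl₂)
= (1.03/√48.00) / (1.03/√48.00 + 0.563/√70.90) = 0.1487/(0.1487 + 0.06686) = 0.6898.

0.6898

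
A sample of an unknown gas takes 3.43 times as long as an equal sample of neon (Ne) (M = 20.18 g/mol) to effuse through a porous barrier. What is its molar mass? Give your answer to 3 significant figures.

237 g/mol

Using Graham's law: t_X/t_Ne = √(M_X/M_Ne).
3.43 = √(M_X/20.18)
M_X = 20.18 × 3.43² = 20.18 × 11.76 = 237 g/mol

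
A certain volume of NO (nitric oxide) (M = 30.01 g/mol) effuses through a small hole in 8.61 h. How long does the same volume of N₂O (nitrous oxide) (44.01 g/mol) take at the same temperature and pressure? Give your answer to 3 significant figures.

Graham's law gives t_N₂O/t_NO = √(M_N₂O/M_NO) = √(44.01/30.01) = √1.467 = 1.211.
So the time for N₂O is 8.61 × 1.211 = 10.4 h.

10.4 h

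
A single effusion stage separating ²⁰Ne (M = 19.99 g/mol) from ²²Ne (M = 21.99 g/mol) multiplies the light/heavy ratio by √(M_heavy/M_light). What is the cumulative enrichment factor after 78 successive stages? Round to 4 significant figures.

41.22

Overall factor = α^78 with α = √(21.99/19.99), i.e. (21.99/19.99)^(78/2).
= 1.10005^39 = 41.22.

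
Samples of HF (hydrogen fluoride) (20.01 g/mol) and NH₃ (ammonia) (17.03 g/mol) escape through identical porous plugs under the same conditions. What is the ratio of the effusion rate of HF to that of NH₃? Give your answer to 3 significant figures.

0.923

Using Graham's law: rate_HF/rate_NH₃ = √(M_NH₃/M_HF) = √(17.03/20.01) = √0.8511 = 0.923.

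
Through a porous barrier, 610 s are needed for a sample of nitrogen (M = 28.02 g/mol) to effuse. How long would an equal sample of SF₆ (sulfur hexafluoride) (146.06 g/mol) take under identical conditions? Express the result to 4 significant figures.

1393 s

Since effusion rate ∝ 1/√M, t_SF₆/t_N₂ = √(M_SF₆/M_N₂) = √(146.06/28.02) = √5.213 = 2.283.
So the time for SF₆ is 610 × 2.283 = 1393 s.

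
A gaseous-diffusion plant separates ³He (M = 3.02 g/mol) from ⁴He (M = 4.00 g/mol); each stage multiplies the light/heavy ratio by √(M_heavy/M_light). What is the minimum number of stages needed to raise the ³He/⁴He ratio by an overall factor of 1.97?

5

Per stage α = (4.00/3.02)^(1/2) = 1.32450^0.5, giving ln α = 0.1405.
Need α^N ≥ 1.97 ⇒ N ≥ ln(1.97) / ln α = 0.6780 / 0.1405 = 4.83.
So at least 5 stages are needed.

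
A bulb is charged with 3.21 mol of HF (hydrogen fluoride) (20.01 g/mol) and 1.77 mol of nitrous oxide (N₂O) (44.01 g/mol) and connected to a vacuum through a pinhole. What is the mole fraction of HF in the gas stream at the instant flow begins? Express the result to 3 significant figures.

0.729

Effusion rate of each component ∝ n_i/√M_i (partial pressure × 1/√M).
Mole fraction of HF in the effusate = (n_HF/√M_HF) / (n_HF/√M_HF + n_N₂O/√M_N₂O)
= (3.21/√20.01) / (3.21/√20.01 + 1.77/√44.01) = 0.7176/(0.7176 + 0.2668) = 0.729.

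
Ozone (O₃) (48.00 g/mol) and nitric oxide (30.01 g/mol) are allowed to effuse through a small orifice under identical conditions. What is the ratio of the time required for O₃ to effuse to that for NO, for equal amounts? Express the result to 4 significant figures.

1.265

By Graham's law, t_O₃/t_NO = √(M_O₃/M_NO) = √(48.00/30.01) = √1.599 = 1.265.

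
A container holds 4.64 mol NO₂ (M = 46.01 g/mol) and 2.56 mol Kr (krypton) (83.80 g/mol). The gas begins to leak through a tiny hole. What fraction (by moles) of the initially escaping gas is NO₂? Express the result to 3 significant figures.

The effusion rate of species i is ∝ p_i/√M_i ∝ n_i/√M_i.
Mole fraction of NO₂ in the effusate = (n_NO₂/√M_NO₂) / (n_NO₂/√M_NO₂ + n_Kr/√M_Kr)
= (4.64/√46.01) / (4.64/√46.01 + 2.56/√83.80) = 0.6841/(0.6841 + 0.2797) = 0.710.

0.710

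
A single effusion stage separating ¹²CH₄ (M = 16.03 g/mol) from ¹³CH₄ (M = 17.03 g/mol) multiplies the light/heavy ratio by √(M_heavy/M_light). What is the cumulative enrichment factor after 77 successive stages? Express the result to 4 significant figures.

10.28

Each stage multiplies the ratio by α = √(17.03/16.03), so after 77 stages the overall factor is α^77 = (17.03/16.03)^(77/2).
= 1.06238^(77/2) = 10.28.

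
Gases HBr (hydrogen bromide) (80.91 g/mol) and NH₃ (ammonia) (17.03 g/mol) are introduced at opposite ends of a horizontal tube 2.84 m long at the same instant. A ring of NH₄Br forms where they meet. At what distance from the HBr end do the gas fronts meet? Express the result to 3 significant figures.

Graham's law gives d_HBr/d_NH₃ = rate_HBr/rate_NH₃ = √(M_NH₃/M_HBr) = √(17.03/80.91) = 0.4588.
With d_HBr + d_NH₃ = 2.84 m, d_NH₃ = 2.84/(1 + 0.4588) = 1.947 m.
d_HBr = 2.84 − 1.947 = 0.893 m.

0.893 m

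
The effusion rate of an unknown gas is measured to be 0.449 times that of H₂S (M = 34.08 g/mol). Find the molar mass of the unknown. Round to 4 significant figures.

Graham's law gives rate_X/rate_H₂S = √(M_H₂S/M_X).
0.449 = √(34.08/M_X)
M_X = 34.08 / 0.449² = 34.08 / 0.2016 = 169.0 g/mol

169.0 g/mol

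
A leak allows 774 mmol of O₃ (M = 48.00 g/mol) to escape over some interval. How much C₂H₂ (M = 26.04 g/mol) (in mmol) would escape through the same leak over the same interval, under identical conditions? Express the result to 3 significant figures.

Since effusion rate ∝ 1/√M, rate_C₂H₂/rate_O₃ = √(M_O₃/M_C₂H₂) = √(48.00/26.04) = √1.843 = 1.358.
So the amount for C₂H₂ is 774 × 1.358 = 1050 mmol.

1050 mmol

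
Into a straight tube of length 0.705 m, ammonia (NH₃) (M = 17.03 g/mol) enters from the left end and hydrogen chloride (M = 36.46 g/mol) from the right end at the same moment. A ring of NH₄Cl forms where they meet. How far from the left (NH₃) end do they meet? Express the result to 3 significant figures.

The fronts meet when d_NH₃ + d_HCl = L with d_NH₃/d_HCl = √(M_HCl/M_NH₃) (Graham's law). Here √(M_HCl/M_NH₃) = √(36.46/17.03) = 1.463.
With d_NH₃ + d_HCl = 0.705 m, d_HCl = 0.705/(1 + 1.463) = 0.2862 m.
d_NH₃ = 0.705 − 0.2862 = 0.419 m.

0.419 m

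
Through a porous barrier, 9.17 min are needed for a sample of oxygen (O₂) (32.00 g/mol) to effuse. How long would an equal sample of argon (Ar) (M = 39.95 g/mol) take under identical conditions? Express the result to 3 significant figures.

10.2 min

Using Graham's law: t_Ar/t_O₂ = √(M_Ar/M_O₂) = √(39.95/32.00) = √1.248 = 1.117.
So the time for Ar is 9.17 × 1.117 = 10.2 min.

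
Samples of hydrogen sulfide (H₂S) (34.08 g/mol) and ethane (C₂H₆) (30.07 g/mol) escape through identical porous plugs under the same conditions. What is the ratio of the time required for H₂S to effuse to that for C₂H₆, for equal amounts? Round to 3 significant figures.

Graham's law gives t_H₂S/t_C₂H₆ = √(M_H₂S/M_C₂H₆) = √(34.08/30.07) = √1.133 = 1.06.

1.06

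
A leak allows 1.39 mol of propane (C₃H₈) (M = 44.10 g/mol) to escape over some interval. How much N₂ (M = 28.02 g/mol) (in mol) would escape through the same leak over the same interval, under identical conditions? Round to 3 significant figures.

1.74 mol

Graham's law gives rate_N₂/rate_C₃H₈ = √(M_C₃H₈/M_N₂) = √(44.10/28.02) = √1.574 = 1.255.
So the amount for N₂ is 1.39 × 1.255 = 1.74 mol.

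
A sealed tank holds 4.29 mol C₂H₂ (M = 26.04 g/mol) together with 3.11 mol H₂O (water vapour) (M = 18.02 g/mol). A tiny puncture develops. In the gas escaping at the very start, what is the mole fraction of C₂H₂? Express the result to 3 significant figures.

0.534

Each component's effusion rate ∝ (its partial pressure)·(1/√M) ∝ n_i/√M_i.
x_C₂H₂(eff) = (n_C₂H₂/√M_C₂H₂) / (n_C₂H₂/√M_C₂H₂ + n_H₂O/√M_H₂O)
= (4.29/√26.04) / (4.29/√26.04 + 3.11/√18.02) = 0.8407/(0.8407 + 0.7326) = 0.534.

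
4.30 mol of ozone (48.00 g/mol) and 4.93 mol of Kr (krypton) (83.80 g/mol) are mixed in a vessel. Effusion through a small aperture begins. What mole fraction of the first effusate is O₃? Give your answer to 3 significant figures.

Rate_i ∝ x_i/√M_i (Graham's law weighted by mole fraction), so the effusate composition follows n_i/√M_i.
x_O₃(eff) = (n_O₃/√M_O₃) / (n_O₃/√M_O₃ + n_Kr/√M_Kr)
= (4.30/√48.00) / (4.30/√48.00 + 4.93/√83.80) = 0.6207/(0.6207 + 0.5385) = 0.535.

0.535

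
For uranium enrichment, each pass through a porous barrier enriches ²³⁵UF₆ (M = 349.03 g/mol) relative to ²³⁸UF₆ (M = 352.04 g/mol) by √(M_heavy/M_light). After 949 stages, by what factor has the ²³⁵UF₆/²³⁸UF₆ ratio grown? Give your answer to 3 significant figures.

After 949 stages the ratio has grown by (√(352.04/349.03))^949 = (352.04/349.03)^(949/2).
= 1.00862^(949/2) = 58.8.

58.8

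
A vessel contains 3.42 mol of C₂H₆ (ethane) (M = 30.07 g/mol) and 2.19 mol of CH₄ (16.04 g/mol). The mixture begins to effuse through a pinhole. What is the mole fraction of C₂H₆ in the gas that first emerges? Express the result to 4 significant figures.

0.5328

Rate_i ∝ x_i/√M_i (Graham's law weighted by mole fraction), so the effusate composition follows n_i/√M_i.
So x_C₂H₆ in the escaping gas = (n_C₂H₆/√M_C₂H₆) / Σ(n_i/√M_i)
= (3.42/√30.07) / (3.42/√30.07 + 2.19/√16.04) = 0.6237/(0.6237 + 0.5468) = 0.5328.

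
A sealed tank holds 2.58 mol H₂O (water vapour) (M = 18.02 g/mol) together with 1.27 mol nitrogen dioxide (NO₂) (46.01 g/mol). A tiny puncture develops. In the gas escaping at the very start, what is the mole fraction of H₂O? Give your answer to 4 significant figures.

Each component's effusion rate ∝ (its partial pressure)·(1/√M) ∝ n_i/√M_i.
Mole fraction of H₂O in the effusate = (n_H₂O/√M_H₂O) / (n_H₂O/√M_H₂O + n_NO₂/√M_NO₂)
= (2.58/√18.02) / (2.58/√18.02 + 1.27/√46.01) = 0.6078/(0.6078 + 0.1872) = 0.7645.

0.7645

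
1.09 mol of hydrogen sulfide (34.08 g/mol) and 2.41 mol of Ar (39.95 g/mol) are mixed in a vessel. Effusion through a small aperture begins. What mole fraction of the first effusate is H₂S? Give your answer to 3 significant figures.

Each component's effusion rate ∝ (its partial pressure)·(1/√M) ∝ n_i/√M_i.
So x_H₂S in the escaping gas = (n_H₂S/√M_H₂S) / Σ(n_i/√M_i)
= (1.09/√34.08) / (1.09/√34.08 + 2.41/√39.95) = 0.1867/(0.1867 + 0.3813) = 0.329.

0.329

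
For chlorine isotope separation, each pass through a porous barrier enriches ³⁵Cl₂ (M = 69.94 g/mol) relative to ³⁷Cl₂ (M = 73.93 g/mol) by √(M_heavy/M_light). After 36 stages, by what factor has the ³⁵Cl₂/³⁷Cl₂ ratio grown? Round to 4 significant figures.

2.715

Overall factor = α^36 with α = √(73.93/69.94), i.e. (73.93/69.94)^(36/2).
= 1.05705^18 = 2.715.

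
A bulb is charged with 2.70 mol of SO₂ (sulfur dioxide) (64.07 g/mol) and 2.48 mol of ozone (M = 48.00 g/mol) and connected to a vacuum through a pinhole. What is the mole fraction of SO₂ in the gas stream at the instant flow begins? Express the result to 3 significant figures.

Effusion rate of each component ∝ n_i/√M_i (partial pressure × 1/√M).
x_SO₂(eff) = (n_SO₂/√M_SO₂) / (n_SO₂/√M_SO₂ + n_O₃/√M_O₃)
= (2.70/√64.07) / (2.70/√64.07 + 2.48/√48.00) = 0.3373/(0.3373 + 0.3580) = 0.485.

0.485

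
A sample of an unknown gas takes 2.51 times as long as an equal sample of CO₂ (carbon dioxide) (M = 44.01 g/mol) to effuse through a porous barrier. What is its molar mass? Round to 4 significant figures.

277.3 g/mol

Graham's law gives t_X/t_CO₂ = √(M_X/M_CO₂).
2.51 = √(M_X/44.01)
M_X = 44.01 × 2.51² = 44.01 × 6.300 = 277.3 g/mol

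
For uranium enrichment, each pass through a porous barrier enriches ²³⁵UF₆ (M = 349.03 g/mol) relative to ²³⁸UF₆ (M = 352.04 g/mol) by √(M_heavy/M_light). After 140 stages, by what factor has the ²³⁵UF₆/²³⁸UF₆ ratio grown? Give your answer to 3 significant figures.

Overall factor = α^140 with α = √(352.04/349.03), i.e. (352.04/349.03)^(140/2).
= 1.00862^70 = 1.82.

1.82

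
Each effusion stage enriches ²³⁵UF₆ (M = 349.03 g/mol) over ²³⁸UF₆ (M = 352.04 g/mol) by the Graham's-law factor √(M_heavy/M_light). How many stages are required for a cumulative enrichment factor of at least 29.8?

791

With α = √(352.04/349.03) per stage, ln α = ½ ln(1.00862) = 0.004293.
Need α^N ≥ 29.8 ⇒ N ≥ ln(29.8) / ln α = 3.395 / 0.004293 = 790.62.
Minimum whole number of stages: N = 791.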